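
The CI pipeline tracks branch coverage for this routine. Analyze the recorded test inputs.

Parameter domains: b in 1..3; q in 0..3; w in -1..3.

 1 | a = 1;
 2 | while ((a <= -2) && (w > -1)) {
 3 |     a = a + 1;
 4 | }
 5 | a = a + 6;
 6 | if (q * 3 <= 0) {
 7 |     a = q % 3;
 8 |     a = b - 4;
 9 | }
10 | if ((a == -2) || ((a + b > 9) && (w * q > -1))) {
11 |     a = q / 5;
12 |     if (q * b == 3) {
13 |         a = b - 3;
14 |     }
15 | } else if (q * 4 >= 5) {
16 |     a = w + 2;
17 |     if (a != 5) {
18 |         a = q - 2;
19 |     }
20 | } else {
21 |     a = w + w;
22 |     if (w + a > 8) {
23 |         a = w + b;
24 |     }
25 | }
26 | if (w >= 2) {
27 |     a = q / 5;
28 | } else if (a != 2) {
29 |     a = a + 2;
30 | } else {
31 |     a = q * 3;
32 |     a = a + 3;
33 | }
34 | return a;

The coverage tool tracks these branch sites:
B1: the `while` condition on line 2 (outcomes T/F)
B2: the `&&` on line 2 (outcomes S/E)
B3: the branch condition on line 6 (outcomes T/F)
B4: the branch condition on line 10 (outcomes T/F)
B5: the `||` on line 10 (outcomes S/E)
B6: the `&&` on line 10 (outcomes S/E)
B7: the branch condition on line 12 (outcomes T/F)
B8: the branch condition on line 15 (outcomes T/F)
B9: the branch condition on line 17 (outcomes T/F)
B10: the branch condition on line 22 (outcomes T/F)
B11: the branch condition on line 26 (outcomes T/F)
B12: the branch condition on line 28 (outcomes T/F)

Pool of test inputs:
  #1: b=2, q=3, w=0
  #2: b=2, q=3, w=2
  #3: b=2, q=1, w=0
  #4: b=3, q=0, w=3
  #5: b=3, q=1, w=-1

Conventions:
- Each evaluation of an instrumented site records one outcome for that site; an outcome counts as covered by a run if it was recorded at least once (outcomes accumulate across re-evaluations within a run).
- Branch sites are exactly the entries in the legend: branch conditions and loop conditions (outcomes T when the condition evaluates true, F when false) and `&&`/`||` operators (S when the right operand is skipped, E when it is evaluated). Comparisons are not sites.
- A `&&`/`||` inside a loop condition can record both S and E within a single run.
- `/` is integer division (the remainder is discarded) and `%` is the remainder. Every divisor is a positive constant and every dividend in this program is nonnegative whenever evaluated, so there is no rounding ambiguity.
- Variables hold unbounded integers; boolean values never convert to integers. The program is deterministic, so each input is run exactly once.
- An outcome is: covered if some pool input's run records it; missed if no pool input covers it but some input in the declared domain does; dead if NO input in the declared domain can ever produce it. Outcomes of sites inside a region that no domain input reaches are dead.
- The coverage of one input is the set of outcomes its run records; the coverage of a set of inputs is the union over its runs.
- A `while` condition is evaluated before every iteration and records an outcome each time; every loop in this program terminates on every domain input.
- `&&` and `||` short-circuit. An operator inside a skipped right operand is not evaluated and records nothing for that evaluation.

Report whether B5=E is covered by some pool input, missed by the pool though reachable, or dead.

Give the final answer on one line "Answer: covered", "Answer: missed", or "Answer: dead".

B5=E is recorded by pool input(s) 1, 2, 3, 4, 5 -> covered

Answer: covered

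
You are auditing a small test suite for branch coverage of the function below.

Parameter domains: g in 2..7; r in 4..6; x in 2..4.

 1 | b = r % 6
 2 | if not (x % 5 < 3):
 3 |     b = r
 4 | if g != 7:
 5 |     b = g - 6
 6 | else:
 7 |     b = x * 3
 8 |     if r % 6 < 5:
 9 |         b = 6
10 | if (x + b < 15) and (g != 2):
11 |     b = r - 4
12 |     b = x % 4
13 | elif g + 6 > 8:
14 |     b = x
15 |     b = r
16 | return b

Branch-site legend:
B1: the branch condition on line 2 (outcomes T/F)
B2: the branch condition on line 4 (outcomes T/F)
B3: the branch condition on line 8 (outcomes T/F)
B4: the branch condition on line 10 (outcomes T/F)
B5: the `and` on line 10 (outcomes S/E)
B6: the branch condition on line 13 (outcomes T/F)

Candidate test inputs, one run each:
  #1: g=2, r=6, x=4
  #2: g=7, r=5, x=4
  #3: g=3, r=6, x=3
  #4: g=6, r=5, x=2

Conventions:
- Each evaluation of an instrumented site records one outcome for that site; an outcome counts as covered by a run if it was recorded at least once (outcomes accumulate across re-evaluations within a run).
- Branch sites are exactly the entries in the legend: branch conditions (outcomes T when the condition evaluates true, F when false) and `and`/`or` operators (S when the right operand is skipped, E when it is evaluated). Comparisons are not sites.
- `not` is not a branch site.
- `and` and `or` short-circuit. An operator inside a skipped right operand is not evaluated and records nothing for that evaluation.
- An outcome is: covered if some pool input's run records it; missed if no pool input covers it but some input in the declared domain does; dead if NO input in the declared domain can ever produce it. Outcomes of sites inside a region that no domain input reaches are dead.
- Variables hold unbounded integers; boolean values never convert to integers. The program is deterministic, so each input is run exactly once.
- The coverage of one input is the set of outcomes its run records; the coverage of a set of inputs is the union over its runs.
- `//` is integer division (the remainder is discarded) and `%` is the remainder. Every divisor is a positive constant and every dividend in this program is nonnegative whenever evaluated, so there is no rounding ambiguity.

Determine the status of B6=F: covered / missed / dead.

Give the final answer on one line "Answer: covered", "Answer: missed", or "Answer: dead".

B6=F is recorded by pool input(s) 1 -> covered

Answer: covered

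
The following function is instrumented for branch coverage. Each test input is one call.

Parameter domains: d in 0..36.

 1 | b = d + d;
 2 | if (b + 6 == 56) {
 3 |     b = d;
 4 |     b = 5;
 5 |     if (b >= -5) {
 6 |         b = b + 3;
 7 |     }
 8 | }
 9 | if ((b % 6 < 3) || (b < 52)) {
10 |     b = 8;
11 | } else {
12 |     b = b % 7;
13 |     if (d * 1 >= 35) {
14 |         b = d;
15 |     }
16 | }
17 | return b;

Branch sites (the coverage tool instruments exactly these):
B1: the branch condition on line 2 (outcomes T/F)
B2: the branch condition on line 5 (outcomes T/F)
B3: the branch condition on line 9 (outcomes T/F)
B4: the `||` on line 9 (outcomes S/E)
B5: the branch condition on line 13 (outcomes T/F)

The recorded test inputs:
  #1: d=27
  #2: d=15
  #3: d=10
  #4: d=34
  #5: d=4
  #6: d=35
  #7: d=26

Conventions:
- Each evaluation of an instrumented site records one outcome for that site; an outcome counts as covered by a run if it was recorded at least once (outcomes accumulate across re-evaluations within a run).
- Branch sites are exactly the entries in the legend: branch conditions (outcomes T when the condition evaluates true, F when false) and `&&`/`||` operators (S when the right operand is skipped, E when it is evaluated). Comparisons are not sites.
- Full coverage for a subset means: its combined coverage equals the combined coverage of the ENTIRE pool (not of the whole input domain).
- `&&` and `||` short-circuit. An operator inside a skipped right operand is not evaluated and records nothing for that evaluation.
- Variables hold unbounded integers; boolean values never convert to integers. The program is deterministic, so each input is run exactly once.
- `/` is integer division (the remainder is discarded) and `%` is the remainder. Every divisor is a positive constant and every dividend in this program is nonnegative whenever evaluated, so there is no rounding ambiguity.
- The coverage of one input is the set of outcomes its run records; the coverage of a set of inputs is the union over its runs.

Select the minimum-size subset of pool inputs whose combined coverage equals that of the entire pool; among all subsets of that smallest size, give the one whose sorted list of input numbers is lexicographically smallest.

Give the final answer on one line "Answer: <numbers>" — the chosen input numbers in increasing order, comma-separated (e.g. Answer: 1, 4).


run #1 (d=27) runs B1->F, B4->S, B3->T; records B1=F, B3=T, B4=S
run #2 (d=15) runs B1->F, B4->S, B3->T; records B1=F, B3=T, B4=S
run #3 (d=10) runs B1->F, B4->S, B3->T; records B1=F, B3=T, B4=S
run #4 (d=34) runs B1->F, B4->S, B3->T; records B1=F, B3=T, B4=S
run #5 (d=4) runs B1->F, B4->S, B3->T; records B1=F, B3=T, B4=S
run #6 (d=35) runs B1->F, B4->E, B3->F, B5->T; records B1=F, B3=F, B4=E, B5=T
run #7 (d=26) runs B1->F, B4->E, B3->F, B5->F; records B1=F, B3=F, B4=E, B5=F
union over all inputs: B1=F, B3=T, B3=F, B4=S, B4=E, B5=T, B5=F (7 outcomes)
every size-1 subset falls short of the 7 outcomes (best: 4/7)
every size-2 subset falls short of the 7 outcomes (best: 6/7)
at size 3, {1, 6, 7} reaches all 7 outcomes; every lexicographically earlier size-3 subset fails
Answer: 1, 6, 7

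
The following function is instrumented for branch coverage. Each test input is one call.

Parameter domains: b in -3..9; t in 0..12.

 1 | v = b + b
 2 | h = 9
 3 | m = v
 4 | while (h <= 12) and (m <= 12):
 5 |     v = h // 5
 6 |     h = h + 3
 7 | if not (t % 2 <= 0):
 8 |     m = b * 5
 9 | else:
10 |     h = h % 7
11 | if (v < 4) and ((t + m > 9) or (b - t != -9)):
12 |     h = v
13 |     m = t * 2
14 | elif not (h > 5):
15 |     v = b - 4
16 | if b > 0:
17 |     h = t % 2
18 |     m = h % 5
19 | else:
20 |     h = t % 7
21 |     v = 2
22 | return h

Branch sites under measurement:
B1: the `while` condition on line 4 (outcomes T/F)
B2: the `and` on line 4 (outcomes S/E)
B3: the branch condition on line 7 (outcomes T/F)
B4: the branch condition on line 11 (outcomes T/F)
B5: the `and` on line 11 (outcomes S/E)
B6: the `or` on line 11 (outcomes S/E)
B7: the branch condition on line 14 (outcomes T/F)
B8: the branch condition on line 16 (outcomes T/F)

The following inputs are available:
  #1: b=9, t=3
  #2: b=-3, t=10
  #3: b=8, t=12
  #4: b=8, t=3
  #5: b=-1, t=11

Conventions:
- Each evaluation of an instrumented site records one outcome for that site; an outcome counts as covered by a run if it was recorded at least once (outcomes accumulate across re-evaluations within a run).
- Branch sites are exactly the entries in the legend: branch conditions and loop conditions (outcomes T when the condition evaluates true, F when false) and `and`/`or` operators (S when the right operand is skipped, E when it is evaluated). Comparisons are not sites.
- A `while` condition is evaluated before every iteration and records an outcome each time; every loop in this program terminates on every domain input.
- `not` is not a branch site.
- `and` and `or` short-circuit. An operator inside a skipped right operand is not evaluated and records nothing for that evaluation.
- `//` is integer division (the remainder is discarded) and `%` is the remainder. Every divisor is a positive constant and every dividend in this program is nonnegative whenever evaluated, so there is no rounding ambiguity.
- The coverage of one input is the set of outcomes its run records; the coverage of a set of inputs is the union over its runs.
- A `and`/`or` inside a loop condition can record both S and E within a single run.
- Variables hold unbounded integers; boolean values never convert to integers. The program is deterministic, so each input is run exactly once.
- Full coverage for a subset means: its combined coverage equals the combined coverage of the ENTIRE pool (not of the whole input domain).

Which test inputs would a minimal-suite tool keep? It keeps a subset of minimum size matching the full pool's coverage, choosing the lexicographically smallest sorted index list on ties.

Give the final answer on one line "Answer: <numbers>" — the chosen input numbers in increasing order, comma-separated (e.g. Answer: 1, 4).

input #1 (b=9, t=3): events B2->E, B1->F, B3->T, B5->S, B4->F, B7->F, B8->T; covers B1=F, B2=E, B3=T, B4=F, B5=S, B7=F, B8=T
input #2 (b=-3, t=10): events B2->E, B1->T, B2->E, B1->T, B2->S, B1->F, B3->F, B5->E, B6->E, B4->T, B8->F; covers B1=T, B1=F, B2=S, B2=E, B3=F, B4=T, B5=E, B6=E, B8=F
input #3 (b=8, t=12): events B2->E, B1->F, B3->F, B5->S, B4->F, B7->T, B8->T; covers B1=F, B2=E, B3=F, B4=F, B5=S, B7=T, B8=T
input #4 (b=8, t=3): events B2->E, B1->F, B3->T, B5->S, B4->F, B7->F, B8->T; covers B1=F, B2=E, B3=T, B4=F, B5=S, B7=F, B8=T
input #5 (b=-1, t=11): events B2->E, B1->T, B2->E, B1->T, B2->S, B1->F, B3->T, B5->E, B6->E, B4->T, B8->F; covers B1=T, B1=F, B2=S, B2=E, B3=T, B4=T, B5=E, B6=E, B8=F
pool-wide coverage (15 outcomes): B1=T, B1=F, B2=S, B2=E, B3=T, B3=F, B4=T, B4=F, B5=S, B5=E, B6=E, B7=T, B7=F, B8=T, B8=F
every size-1 subset falls short of the 15 outcomes (best: 9/15)
every size-2 subset falls short of the 15 outcomes (best: 14/15)
the canonical winner is {1, 2, 3}: size 3, full 15-outcome coverage, earliest index list among size-3 covers

Answer: 1, 2, 3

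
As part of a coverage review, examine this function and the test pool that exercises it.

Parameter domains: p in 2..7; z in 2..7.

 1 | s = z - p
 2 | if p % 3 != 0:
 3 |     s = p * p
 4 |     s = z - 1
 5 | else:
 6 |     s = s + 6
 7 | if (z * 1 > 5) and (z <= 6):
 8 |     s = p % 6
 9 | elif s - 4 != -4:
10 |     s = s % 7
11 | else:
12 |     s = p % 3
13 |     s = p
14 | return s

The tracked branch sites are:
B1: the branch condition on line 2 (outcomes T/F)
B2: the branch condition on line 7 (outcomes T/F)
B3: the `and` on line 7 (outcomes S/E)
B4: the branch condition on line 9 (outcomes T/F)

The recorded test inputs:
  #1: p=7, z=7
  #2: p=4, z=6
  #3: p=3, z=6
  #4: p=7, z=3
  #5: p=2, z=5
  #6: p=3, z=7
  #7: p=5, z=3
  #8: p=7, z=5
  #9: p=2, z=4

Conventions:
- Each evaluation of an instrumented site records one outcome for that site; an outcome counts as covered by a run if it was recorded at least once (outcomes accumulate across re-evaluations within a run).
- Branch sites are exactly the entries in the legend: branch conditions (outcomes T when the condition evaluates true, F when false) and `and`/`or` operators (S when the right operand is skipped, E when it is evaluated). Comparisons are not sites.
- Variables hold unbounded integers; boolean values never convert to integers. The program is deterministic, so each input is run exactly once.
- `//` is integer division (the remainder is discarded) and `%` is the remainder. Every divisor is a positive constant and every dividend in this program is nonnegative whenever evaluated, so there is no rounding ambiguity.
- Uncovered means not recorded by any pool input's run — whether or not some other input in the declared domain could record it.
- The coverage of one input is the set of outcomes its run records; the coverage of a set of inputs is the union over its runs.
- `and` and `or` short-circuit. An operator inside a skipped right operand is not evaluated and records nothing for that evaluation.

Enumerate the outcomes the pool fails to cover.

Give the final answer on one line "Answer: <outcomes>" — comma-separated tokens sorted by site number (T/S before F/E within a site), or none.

input #1, p=7, z=7: events B1->T, B3->E, B2->F, B4->T; outcomes B1=T, B2=F, B3=E, B4=T
input #2, p=4, z=6: events B1->T, B3->E, B2->T; outcomes B1=T, B2=T, B3=E
input #3, p=3, z=6: events B1->F, B3->E, B2->T; outcomes B1=F, B2=T, B3=E
input #4, p=7, z=3: events B1->T, B3->S, B2->F, B4->T; outcomes B1=T, B2=F, B3=S, B4=T
input #5, p=2, z=5: events B1->T, B3->S, B2->F, B4->T; outcomes B1=T, B2=F, B3=S, B4=T
input #6, p=3, z=7: events B1->F, B3->E, B2->F, B4->T; outcomes B1=F, B2=F, B3=E, B4=T
input #7, p=5, z=3: events B1->T, B3->S, B2->F, B4->T; outcomes B1=T, B2=F, B3=S, B4=T
input #8, p=7, z=5: events B1->T, B3->S, B2->F, B4->T; outcomes B1=T, B2=F, B3=S, B4=T
input #9, p=2, z=4: events B1->T, B3->S, B2->F, B4->T; outcomes B1=T, B2=F, B3=S, B4=T
union over the pool: B1=T, B1=F, B2=T, B2=F, B3=S, B3=E, B4=T
uncovered (1 of 8): B4=F

Answer: B4=F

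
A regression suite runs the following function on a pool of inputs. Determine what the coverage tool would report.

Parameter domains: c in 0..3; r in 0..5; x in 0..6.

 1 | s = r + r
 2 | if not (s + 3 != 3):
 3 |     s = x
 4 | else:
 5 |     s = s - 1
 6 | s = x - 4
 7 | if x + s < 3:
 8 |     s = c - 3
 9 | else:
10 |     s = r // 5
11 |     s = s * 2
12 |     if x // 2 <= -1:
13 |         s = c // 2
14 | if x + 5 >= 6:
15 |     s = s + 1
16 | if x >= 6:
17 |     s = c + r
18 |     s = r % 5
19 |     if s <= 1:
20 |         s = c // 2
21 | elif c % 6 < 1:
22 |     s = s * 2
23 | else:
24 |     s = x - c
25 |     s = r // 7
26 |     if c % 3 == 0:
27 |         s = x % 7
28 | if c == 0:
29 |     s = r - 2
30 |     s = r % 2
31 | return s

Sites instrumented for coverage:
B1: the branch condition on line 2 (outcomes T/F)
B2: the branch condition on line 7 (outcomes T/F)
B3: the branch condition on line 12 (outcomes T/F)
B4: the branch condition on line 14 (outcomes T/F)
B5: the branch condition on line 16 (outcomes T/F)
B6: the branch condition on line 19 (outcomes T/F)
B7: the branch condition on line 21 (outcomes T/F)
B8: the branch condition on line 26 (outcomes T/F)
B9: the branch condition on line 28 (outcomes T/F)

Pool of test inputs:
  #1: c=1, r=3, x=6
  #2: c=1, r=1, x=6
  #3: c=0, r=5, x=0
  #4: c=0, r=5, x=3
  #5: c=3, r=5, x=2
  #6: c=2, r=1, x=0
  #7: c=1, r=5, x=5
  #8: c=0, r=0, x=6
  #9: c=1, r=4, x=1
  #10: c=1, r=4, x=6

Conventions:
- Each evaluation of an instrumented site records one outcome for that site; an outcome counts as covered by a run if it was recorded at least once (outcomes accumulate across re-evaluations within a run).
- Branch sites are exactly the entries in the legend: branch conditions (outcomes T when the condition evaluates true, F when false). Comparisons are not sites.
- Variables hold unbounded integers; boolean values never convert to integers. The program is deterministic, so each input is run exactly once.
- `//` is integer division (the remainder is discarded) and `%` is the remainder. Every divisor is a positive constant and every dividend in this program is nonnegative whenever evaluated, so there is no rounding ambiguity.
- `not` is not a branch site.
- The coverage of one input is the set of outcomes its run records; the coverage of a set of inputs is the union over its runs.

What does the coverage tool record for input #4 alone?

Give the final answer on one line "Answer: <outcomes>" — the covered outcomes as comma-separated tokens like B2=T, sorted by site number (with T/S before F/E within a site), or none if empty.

Simulating input #4 (c=0, r=5, x=3) step by step:
  B1->F, B2->T, B4->T, B5->F, B7->T, B9->T
deduplicating events, the covered set is: B1=F, B2=T, B4=T, B5=F, B7=T, B9=T

Answer: B1=F, B2=T, B4=T, B5=F, B7=T, B9=T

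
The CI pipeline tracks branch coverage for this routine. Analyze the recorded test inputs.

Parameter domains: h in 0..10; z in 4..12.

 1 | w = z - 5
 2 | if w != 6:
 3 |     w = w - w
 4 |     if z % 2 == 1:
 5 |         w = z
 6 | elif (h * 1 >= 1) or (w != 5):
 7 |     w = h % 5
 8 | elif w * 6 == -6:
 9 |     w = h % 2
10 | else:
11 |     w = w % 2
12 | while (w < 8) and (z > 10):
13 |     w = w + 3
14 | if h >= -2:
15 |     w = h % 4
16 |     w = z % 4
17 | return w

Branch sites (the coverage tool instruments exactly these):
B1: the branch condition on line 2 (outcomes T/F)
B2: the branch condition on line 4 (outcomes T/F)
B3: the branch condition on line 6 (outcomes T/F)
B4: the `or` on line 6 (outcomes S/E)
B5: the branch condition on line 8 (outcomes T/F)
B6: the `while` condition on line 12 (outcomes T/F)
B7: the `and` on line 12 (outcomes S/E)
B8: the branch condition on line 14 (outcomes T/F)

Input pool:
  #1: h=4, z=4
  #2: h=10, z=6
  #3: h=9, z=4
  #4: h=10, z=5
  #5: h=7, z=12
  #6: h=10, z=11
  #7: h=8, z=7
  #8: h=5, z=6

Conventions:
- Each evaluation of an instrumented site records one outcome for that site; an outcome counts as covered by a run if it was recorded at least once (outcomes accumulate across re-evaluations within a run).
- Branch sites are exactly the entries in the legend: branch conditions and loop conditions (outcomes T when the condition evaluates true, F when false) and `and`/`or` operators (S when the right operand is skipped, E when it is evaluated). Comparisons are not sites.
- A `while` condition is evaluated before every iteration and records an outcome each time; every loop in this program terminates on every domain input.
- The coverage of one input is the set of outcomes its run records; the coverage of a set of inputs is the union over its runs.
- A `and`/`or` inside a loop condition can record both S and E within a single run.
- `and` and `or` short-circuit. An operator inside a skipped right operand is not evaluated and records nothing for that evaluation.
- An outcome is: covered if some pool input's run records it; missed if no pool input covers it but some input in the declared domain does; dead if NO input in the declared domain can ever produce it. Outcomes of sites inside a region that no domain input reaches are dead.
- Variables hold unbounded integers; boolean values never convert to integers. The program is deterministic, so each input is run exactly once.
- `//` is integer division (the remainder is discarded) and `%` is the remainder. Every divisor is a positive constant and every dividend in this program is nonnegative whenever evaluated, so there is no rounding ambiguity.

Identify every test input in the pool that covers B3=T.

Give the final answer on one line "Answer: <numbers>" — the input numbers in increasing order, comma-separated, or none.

input #1 (h=4, z=4): does not record B3=T
input #2 (h=10, z=6): does not record B3=T
input #3 (h=9, z=4): does not record B3=T
input #4 (h=10, z=5): does not record B3=T
input #5 (h=7, z=12): does not record B3=T
input #6 (h=10, z=11): records B3=T
input #7 (h=8, z=7): does not record B3=T
input #8 (h=5, z=6): does not record B3=T

Answer: 6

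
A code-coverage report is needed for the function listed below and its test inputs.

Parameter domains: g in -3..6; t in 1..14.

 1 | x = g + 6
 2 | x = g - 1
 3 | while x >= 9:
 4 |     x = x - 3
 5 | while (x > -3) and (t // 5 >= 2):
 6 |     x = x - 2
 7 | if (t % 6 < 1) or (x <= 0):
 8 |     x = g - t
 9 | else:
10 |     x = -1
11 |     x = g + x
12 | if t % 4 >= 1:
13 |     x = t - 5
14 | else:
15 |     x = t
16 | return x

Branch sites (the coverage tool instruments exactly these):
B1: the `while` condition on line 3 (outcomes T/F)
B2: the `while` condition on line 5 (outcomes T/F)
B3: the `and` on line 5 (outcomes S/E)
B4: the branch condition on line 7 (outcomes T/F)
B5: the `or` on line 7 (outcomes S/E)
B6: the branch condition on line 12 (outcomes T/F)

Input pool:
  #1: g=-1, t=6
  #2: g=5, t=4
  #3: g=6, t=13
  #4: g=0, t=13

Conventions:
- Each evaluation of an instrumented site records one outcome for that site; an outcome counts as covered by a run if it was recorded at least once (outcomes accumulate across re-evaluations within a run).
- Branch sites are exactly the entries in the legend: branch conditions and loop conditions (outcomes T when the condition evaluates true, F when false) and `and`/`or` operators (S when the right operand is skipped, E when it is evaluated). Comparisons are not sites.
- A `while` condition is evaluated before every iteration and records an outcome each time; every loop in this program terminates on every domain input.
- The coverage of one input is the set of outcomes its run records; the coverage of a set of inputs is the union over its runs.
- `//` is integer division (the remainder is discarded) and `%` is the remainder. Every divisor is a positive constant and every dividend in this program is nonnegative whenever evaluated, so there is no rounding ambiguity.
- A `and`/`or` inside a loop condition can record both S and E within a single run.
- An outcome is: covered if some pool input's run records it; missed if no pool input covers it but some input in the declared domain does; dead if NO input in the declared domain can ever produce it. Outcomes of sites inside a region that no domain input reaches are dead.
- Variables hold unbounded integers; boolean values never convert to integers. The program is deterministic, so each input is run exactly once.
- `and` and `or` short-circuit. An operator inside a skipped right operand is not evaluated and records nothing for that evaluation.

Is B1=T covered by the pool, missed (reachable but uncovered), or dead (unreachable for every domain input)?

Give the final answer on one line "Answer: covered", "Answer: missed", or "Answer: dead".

no pool input records B1=T
checking all 140 inputs in the declared domain: B1=T is never recorded -> dead

Answer: dead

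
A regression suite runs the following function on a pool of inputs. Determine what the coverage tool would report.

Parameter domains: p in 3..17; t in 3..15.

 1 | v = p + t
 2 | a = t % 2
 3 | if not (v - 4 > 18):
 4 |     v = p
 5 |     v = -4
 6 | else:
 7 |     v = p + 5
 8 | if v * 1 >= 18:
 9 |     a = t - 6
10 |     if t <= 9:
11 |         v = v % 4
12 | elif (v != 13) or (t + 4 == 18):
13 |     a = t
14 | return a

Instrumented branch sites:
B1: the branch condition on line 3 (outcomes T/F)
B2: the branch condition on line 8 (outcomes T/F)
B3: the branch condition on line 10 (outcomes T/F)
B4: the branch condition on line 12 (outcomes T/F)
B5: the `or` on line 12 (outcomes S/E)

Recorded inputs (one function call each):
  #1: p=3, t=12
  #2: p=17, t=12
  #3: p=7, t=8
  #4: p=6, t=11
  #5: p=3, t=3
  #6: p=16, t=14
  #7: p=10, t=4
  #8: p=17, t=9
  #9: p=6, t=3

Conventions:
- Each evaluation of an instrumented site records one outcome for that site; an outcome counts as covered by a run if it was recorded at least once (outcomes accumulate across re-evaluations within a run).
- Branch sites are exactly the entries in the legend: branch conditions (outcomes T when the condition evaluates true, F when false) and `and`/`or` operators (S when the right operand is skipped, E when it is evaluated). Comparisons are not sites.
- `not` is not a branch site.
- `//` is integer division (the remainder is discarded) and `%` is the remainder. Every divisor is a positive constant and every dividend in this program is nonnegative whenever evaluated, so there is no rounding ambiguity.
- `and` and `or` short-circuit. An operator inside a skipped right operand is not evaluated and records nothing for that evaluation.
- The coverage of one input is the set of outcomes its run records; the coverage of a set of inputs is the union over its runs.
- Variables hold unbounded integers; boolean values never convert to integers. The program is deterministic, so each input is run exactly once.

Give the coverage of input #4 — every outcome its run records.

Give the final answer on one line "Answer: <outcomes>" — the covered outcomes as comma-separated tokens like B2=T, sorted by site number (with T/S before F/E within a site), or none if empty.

Event log for input #4 (p=6, t=11):
  B1->T, B2->F, B5->S, B4->T
deduplicating events, the covered set is: B1=T, B2=F, B4=T, B5=S

Answer: B1=T, B2=F, B4=T, B5=S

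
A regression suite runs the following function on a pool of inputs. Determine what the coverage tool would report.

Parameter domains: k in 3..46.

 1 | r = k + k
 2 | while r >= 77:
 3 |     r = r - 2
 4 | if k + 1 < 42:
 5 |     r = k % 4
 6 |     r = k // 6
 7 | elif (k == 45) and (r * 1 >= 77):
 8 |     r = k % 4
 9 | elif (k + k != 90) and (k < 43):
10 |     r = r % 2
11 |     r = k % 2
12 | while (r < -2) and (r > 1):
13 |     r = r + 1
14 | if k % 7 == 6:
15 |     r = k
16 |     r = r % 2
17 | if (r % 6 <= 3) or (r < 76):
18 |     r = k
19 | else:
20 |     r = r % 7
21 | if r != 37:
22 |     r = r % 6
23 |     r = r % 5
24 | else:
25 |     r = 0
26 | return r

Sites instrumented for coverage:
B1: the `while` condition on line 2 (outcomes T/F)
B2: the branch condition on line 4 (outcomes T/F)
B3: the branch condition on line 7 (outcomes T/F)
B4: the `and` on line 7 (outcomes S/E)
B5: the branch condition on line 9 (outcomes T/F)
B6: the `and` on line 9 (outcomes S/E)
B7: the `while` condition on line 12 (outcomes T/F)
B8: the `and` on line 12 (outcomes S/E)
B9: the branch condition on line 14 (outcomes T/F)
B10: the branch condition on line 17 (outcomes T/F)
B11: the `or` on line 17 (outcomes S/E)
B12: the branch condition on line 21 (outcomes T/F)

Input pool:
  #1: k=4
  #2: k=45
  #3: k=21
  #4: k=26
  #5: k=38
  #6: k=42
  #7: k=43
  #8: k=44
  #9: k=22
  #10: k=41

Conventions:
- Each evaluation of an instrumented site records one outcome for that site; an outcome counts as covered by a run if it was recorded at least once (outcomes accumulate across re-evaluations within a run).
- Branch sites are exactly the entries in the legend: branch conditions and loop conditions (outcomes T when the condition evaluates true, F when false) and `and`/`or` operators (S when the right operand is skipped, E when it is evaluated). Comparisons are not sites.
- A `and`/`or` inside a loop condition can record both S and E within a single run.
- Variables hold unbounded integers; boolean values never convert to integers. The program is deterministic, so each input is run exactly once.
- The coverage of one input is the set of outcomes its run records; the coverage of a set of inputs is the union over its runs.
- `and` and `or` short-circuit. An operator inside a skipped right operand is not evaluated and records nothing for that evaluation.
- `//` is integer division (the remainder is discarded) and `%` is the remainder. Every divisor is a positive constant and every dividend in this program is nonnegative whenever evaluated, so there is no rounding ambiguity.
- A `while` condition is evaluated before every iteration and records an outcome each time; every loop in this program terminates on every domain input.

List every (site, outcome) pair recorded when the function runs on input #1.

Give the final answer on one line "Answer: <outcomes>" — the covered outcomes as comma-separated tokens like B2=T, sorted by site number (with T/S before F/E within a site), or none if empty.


Event log for input #1 (k=4):
  B1->F, B2->T, B8->S, B7->F, B9->F, B11->S, B10->T, B12->T
as a set, this run covers: B1=F, B2=T, B7=F, B8=S, B9=F, B10=T, B11=S, B12=T
Answer: B1=F, B2=T, B7=F, B8=S, B9=F, B10=T, B11=S, B12=T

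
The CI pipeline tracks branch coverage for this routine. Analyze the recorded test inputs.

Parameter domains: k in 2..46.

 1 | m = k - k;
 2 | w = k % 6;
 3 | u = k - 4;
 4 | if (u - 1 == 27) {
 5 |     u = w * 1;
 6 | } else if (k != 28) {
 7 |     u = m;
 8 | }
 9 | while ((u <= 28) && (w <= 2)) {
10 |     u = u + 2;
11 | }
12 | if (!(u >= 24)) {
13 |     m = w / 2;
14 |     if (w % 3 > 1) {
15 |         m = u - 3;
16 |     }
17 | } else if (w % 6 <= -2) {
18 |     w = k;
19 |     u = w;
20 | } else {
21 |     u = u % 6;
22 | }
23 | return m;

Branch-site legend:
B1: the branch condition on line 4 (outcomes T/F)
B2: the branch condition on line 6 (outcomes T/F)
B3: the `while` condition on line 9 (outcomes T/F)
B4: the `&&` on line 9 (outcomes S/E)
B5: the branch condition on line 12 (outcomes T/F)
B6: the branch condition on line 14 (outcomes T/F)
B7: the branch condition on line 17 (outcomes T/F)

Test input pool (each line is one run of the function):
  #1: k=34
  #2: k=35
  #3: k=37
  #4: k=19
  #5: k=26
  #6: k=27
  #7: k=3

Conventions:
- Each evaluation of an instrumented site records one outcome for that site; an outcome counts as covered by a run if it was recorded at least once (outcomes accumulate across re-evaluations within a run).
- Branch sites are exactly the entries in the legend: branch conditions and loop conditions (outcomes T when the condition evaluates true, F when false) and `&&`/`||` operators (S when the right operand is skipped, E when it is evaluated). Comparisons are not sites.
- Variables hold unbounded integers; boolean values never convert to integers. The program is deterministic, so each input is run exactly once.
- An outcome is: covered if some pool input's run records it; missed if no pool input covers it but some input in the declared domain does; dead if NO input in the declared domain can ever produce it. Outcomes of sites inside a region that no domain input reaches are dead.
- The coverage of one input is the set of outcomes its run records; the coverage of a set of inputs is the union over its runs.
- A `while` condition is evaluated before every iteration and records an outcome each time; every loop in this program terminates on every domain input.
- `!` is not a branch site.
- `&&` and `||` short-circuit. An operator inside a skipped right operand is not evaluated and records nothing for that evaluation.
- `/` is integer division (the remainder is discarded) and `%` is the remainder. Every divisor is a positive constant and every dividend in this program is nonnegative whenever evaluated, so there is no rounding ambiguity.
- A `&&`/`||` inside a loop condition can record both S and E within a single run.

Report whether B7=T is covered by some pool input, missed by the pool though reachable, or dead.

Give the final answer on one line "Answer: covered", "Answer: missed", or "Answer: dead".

no pool input records B7=T
checking all 45 inputs in the declared domain: B7=T is never recorded -> dead

Answer: dead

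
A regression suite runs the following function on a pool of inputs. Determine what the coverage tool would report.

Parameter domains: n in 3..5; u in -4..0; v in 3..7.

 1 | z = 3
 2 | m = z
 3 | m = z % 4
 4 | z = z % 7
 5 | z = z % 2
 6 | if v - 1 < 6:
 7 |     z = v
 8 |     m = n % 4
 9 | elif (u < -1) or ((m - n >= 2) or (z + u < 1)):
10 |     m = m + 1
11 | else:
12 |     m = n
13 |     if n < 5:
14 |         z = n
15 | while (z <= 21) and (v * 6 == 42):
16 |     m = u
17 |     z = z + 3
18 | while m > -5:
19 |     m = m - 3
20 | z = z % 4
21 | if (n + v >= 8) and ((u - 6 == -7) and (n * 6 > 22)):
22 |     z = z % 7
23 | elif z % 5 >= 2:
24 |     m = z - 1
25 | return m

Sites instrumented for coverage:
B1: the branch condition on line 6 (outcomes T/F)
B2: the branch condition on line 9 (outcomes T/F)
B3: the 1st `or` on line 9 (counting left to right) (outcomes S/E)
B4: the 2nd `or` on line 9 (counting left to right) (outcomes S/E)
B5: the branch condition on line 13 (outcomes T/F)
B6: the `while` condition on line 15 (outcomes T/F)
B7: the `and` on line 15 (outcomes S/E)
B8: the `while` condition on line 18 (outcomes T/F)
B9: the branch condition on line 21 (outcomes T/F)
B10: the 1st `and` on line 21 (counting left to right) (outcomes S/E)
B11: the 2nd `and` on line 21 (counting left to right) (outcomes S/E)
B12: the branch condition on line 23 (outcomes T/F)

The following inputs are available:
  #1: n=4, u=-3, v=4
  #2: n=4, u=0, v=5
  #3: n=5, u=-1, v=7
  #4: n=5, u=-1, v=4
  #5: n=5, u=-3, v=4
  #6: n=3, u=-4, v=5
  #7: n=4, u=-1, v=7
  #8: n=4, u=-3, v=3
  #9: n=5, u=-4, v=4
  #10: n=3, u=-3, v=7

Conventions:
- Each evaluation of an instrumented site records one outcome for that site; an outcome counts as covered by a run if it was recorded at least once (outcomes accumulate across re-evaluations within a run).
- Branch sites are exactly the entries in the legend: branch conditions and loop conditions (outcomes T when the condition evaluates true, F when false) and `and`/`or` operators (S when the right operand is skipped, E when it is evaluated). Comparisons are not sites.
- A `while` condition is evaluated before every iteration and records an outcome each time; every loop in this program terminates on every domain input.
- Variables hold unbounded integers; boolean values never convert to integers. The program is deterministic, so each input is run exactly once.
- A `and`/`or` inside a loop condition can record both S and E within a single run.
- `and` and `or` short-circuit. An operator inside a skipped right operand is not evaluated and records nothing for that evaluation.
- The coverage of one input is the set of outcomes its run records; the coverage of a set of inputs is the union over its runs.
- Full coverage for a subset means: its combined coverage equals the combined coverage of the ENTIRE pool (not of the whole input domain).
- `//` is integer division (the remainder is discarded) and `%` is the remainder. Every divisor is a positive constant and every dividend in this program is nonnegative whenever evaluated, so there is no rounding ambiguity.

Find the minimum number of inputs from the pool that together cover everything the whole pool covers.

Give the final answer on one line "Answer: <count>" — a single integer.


test 1 (n=4, u=-3, v=4) fires B1->T, B7->E, B6->F, B8->T, B8->T, B8->F, B10->E, B11->S, B9->F, B12->F; hits B1=T, B6=F, B7=E, B8=T, B8=F, B9=F, B10=E, B11=S, B12=F
test 2 (n=4, u=0, v=5) fires B1->T, B7->E, B6->F, B8->T, B8->T, B8->F, B10->E, B11->S, B9->F, B12->F; hits B1=T, B6=F, B7=E, B8=T, B8=F, B9=F, B10=E, B11=S, B12=F
test 3 (n=5, u=-1, v=7) fires B1->F, B3->E, B4->E, B2->T, B7->E, B6->T, B7->E, B6->T, B7->E, B6->T, B7->E, B6->T, B7->E, B6->T, ...; hits B1=F, B2=T, B3=E, B4=E, B6=T, B6=F, B7=S, B7=E, B8=T, B8=F, B9=T, B10=E, B11=E
test 4 (n=5, u=-1, v=4) fires B1->T, B7->E, B6->F, B8->T, B8->T, B8->F, B10->E, B11->E, B9->T; hits B1=T, B6=F, B7=E, B8=T, B8=F, B9=T, B10=E, B11=E
test 5 (n=5, u=-3, v=4) fires B1->T, B7->E, B6->F, B8->T, B8->T, B8->F, B10->E, B11->S, B9->F, B12->F; hits B1=T, B6=F, B7=E, B8=T, B8=F, B9=F, B10=E, B11=S, B12=F
test 6 (n=3, u=-4, v=5) fires B1->T, B7->E, B6->F, B8->T, B8->T, B8->T, B8->F, B10->E, B11->S, B9->F, B12->F; hits B1=T, B6=F, B7=E, B8=T, B8=F, B9=F, B10=E, B11=S, B12=F
test 7 (n=4, u=-1, v=7) fires B1->F, B3->E, B4->E, B2->T, B7->E, B6->T, B7->E, B6->T, B7->E, B6->T, B7->E, B6->T, B7->E, B6->T, ...; hits B1=F, B2=T, B3=E, B4=E, B6=T, B6=F, B7=S, B7=E, B8=T, B8=F, B9=T, B10=E, B11=E
test 8 (n=4, u=-3, v=3) fires B1->T, B7->E, B6->F, B8->T, B8->T, B8->F, B10->S, B9->F, B12->T; hits B1=T, B6=F, B7=E, B8=T, B8=F, B9=F, B10=S, B12=T
test 9 (n=5, u=-4, v=4) fires B1->T, B7->E, B6->F, B8->T, B8->T, B8->F, B10->E, B11->S, B9->F, B12->F; hits B1=T, B6=F, B7=E, B8=T, B8=F, B9=F, B10=E, B11=S, B12=F
test 10 (n=3, u=-3, v=7) fires B1->F, B3->S, B2->T, B7->E, B6->T, B7->E, B6->T, B7->E, B6->T, B7->E, B6->T, B7->E, B6->T, B7->E, ...; hits B1=F, B2=T, B3=S, B6=T, B6=F, B7=S, B7=E, B8=T, B8=F, B9=F, B10=E, B11=S, B12=T
together the pool reaches 20 outcomes: B1=T, B1=F, B2=T, B3=S, B3=E, B4=E, B6=T, B6=F, B7=S, B7=E, B8=T, B8=F, B9=T, B9=F, B10=S, B10=E, B11=S, B11=E, B12=T, B12=F
checked all size-1 subsets: none covers 20 outcomes (max 13/20)
checked all size-2 subsets: none covers 20 outcomes (max 17/20)
checked all size-3 subsets: none covers 20 outcomes (max 19/20)
the canonical winner is {1, 3, 8, 10}: size 4, full 20-outcome coverage, earliest index list among size-4 covers
Answer: 4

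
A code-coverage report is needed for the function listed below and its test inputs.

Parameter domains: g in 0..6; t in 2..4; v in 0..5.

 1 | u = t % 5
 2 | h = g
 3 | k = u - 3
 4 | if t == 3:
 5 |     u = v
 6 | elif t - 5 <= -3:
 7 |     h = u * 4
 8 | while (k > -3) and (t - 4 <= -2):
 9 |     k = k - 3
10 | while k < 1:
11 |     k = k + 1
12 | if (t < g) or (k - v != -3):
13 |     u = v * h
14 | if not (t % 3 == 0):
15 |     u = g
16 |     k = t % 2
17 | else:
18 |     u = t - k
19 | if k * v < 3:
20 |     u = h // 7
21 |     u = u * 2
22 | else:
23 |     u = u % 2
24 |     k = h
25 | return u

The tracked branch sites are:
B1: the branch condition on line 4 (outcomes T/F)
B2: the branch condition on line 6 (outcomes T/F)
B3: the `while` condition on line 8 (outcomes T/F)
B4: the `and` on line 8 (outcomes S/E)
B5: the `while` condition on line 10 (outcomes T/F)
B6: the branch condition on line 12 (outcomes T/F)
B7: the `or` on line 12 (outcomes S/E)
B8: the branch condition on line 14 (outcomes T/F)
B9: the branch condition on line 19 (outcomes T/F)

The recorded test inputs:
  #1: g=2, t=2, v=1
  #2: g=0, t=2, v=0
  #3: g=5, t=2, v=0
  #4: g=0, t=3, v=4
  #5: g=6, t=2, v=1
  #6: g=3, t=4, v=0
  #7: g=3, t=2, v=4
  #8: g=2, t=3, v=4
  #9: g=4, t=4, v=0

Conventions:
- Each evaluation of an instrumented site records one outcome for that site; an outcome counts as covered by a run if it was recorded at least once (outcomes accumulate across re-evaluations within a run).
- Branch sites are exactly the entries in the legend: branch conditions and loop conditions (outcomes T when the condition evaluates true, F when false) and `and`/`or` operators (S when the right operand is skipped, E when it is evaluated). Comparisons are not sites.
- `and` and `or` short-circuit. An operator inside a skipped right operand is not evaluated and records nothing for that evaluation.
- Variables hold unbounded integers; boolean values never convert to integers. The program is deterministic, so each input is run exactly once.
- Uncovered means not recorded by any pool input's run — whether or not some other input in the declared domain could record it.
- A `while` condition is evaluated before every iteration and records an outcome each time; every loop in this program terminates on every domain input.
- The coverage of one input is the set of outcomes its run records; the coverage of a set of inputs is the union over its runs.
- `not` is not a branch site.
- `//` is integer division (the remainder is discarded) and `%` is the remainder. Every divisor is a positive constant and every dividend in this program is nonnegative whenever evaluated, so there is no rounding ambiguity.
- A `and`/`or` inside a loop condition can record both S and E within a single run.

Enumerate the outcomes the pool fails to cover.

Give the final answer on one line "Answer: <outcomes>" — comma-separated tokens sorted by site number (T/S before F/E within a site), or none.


#1 (g=2, t=2, v=1) -> B1->F, B2->T, B4->E, B3->T, B4->S, B3->F, B5->T, B5->T, B5->T, B5->T, B5->T, B5->F, B7->E, B6->T, ...; covered: B1=F, B2=T, B3=T, B3=F, B4=S, B4=E, B5=T, B5=F, B6=T, B7=E, B8=T, B9=T
#2 (g=0, t=2, v=0) -> B1->F, B2->T, B4->E, B3->T, B4->S, B3->F, B5->T, B5->T, B5->T, B5->T, B5->T, B5->F, B7->E, B6->T, ...; covered: B1=F, B2=T, B3=T, B3=F, B4=S, B4=E, B5=T, B5=F, B6=T, B7=E, B8=T, B9=T
#3 (g=5, t=2, v=0) -> B1->F, B2->T, B4->E, B3->T, B4->S, B3->F, B5->T, B5->T, B5->T, B5->T, B5->T, B5->F, B7->S, B6->T, ...; covered: B1=F, B2=T, B3=T, B3=F, B4=S, B4=E, B5=T, B5=F, B6=T, B7=S, B8=T, B9=T
#4 (g=0, t=3, v=4) -> B1->T, B4->E, B3->F, B5->T, B5->F, B7->E, B6->F, B8->F, B9->F; covered: B1=T, B3=F, B4=E, B5=T, B5=F, B6=F, B7=E, B8=F, B9=F
#5 (g=6, t=2, v=1) -> B1->F, B2->T, B4->E, B3->T, B4->S, B3->F, B5->T, B5->T, B5->T, B5->T, B5->T, B5->F, B7->S, B6->T, ...; covered: B1=F, B2=T, B3=T, B3=F, B4=S, B4=E, B5=T, B5=F, B6=T, B7=S, B8=T, B9=T
#6 (g=3, t=4, v=0) -> B1->F, B2->F, B4->E, B3->F, B5->F, B7->E, B6->T, B8->T, B9->T; covered: B1=F, B2=F, B3=F, B4=E, B5=F, B6=T, B7=E, B8=T, B9=T
#7 (g=3, t=2, v=4) -> B1->F, B2->T, B4->E, B3->T, B4->S, B3->F, B5->T, B5->T, B5->T, B5->T, B5->T, B5->F, B7->S, B6->T, ...; covered: B1=F, B2=T, B3=T, B3=F, B4=S, B4=E, B5=T, B5=F, B6=T, B7=S, B8=T, B9=T
#8 (g=2, t=3, v=4) -> B1->T, B4->E, B3->F, B5->T, B5->F, B7->E, B6->F, B8->F, B9->F; covered: B1=T, B3=F, B4=E, B5=T, B5=F, B6=F, B7=E, B8=F, B9=F
#9 (g=4, t=4, v=0) -> B1->F, B2->F, B4->E, B3->F, B5->F, B7->E, B6->T, B8->T, B9->T; covered: B1=F, B2=F, B3=F, B4=E, B5=F, B6=T, B7=E, B8=T, B9=T
union over the pool: B1=T, B1=F, B2=T, B2=F, B3=T, B3=F, B4=S, B4=E, B5=T, B5=F, B6=T, B6=F, B7=S, B7=E, B8=T, B8=F, B9=T, B9=F
uncovered (0 of 18): none
Answer: none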